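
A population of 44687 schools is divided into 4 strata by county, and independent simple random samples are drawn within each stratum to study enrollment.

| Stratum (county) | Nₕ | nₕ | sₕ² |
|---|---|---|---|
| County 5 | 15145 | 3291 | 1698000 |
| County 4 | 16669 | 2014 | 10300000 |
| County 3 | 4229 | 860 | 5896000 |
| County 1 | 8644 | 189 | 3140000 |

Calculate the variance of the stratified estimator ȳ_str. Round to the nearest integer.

Var(ȳ_str) = Σₕ Wₕ²(1 − fₕ)sₕ²/nₕ with Wₕ = Nₕ/N, N = 44687.
County 5: Wₕ = 0.33891288; term = 0.33891288²·(1 − 0.21729944)·1698000/3291 = 46.385432.
County 4: Wₕ = 0.37301676; term = 0.37301676²·(1 − 0.12082308)·10300000/2014 = 625.62015.
County 3: Wₕ = 0.09463602; term = 0.09463602²·(1 − 0.20335777)·5896000/860 = 48.914241.
County 1: Wₕ = 0.19343433; term = 0.19343433²·(1 − 0.02186488)·3140000/189 = 608.04233.
Sum = 1328.9622.

1329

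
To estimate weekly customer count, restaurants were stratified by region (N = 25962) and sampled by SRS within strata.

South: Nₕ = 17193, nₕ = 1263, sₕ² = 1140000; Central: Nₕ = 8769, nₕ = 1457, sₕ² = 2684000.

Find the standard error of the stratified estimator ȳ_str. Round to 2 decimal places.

23.28

Var(ȳ_str) = Σₕ Wₕ²(1 − fₕ)sₕ²/nₕ with Wₕ = Nₕ/N, N = 25962.
South: Wₕ = 0.66223712; term = 0.66223712²·(1 − 0.07346013)·1140000/1263 = 366.76902.
Central: Wₕ = 0.33776288; term = 0.33776288²·(1 − 0.16615350)·2684000/1457 = 175.23987.
Sum = 542.00889.
SE = √(542.00889) = 23.28.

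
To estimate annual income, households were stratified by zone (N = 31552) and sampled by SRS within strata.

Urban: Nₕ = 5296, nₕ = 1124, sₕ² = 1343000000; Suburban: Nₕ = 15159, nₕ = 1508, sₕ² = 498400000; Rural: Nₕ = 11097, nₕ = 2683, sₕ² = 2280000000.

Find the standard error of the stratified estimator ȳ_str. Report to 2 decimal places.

Var(ȳ_str) = Σₕ Wₕ²(1 − fₕ)sₕ²/nₕ with Wₕ = Nₕ/N, N = 31552.
Urban: Wₕ = 0.16784990; term = 0.16784990²·(1 − 0.21223565)·1343000000/1124 = 26518.453.
Suburban: Wₕ = 0.48044498; term = 0.48044498²·(1 − 0.09947886)·498400000/1508 = 68700.188.
Rural: Wₕ = 0.35170512; term = 0.35170512²·(1 − 0.24177706)·2280000000/2683 = 79701.865.
Sum = 174920.51.
SE = √(174920.51) = 418.23.

418.23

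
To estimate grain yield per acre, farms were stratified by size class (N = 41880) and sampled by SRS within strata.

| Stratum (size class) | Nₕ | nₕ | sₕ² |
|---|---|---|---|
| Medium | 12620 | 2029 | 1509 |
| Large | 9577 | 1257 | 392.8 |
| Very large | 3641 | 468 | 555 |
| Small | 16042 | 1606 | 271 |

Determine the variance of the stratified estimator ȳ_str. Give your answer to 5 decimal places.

0.10096

Var(ȳ_str) = Σₕ Wₕ²(1 − fₕ)sₕ²/nₕ with Wₕ = Nₕ/N, N = 41880.
Medium: Wₕ = 0.30133715; term = 0.30133715²·(1 − 0.16077655)·1509/2029 = 0.056674823.
Large: Wₕ = 0.22867717; term = 0.22867717²·(1 − 0.13125196)·392.8/1257 = 0.014196316.
Very large: Wₕ = 0.08693887; term = 0.08693887²·(1 − 0.12853612)·555/468 = 0.0078113219.
Small: Wₕ = 0.38304680; term = 0.38304680²·(1 − 0.10011221)·271/1606 = 0.022280031.
Sum = 0.10096249.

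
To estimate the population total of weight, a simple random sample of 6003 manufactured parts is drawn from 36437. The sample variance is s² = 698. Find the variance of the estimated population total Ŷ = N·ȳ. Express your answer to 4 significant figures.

Var(Ŷ) = N²·Var(ȳ) = N²·(1 − n/N)·s²/n.
f = 6003/36437 = 0.16475012; Var(ȳ) = 0.83524988·698/6003 = 0.097118844.
Var(Ŷ) = 36437² · 0.097118844 = 1.2894032 × 10^8.

1.289 × 10^8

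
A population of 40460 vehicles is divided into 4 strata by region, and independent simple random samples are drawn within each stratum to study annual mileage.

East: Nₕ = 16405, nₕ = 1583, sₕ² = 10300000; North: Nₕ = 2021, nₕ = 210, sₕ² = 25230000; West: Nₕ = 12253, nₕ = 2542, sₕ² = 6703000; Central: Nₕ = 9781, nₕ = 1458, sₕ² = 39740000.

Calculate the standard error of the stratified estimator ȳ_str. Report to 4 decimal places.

52.7465

Var(ȳ_str) = Σₕ Wₕ²(1 − fₕ)sₕ²/nₕ with Wₕ = Nₕ/N, N = 40460.
East: Wₕ = 0.40546218; term = 0.40546218²·(1 − 0.09649497)·10300000/1583 = 966.46826.
North: Wₕ = 0.04995057; term = 0.04995057²·(1 − 0.10390896)·25230000/210 = 268.61543.
West: Wₕ = 0.30284231; term = 0.30284231²·(1 − 0.20745940)·6703000/2542 = 191.66742.
Central: Wₕ = 0.24174493; term = 0.24174493²·(1 − 0.14906451)·39740000/1458 = 1355.4445.
Sum = 2782.1956.
SE = √(2782.1956) = 52.7465.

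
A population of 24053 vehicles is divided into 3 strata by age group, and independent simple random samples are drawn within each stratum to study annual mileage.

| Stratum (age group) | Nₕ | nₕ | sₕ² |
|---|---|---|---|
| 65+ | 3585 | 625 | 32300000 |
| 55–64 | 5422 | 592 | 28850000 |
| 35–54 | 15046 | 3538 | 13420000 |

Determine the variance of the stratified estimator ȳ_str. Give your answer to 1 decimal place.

Var(ȳ_str) = Σₕ Wₕ²(1 − fₕ)sₕ²/nₕ with Wₕ = Nₕ/N, N = 24053.
65+: Wₕ = 0.14904586; term = 0.14904586²·(1 − 0.17433752)·32300000/625 = 947.90513.
55–64: Wₕ = 0.22541887; term = 0.22541887²·(1 − 0.10918480)·28850000/592 = 2205.9327.
35–54: Wₕ = 0.62553528; term = 0.62553528²·(1 − 0.23514555)·13420000/3538 = 1135.2123.
Sum = 4289.0501.

4289.1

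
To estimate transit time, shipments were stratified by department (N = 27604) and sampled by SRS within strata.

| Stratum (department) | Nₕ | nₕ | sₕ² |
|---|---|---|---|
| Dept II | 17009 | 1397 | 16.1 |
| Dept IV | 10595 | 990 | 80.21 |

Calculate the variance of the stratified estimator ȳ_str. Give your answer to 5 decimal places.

Var(ȳ_str) = Σₕ Wₕ²(1 − fₕ)sₕ²/nₕ with Wₕ = Nₕ/N, N = 27604.
Dept II: Wₕ = 0.61617881; term = 0.61617881²·(1 − 0.08213299)·16.1/1397 = 0.0040162687.
Dept IV: Wₕ = 0.38382119; term = 0.38382119²·(1 − 0.09344030)·80.21/990 = 0.010820507.
Sum = 0.014836776.

0.01484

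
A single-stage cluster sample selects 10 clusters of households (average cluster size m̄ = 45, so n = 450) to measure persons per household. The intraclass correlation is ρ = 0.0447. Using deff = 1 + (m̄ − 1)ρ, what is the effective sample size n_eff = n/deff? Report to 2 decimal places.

deff = 1 + (45 − 1)·0.0447 = 1 + 1.9668 = 2.9668.
n_eff = 450 / 2.9668 = 151.68.

151.68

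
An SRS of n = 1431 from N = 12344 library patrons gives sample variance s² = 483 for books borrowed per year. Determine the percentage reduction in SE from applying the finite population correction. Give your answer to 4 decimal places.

5.9748

f = n/N = 1431/12344 = 0.11592677.
SE_no-fpc = √(s²/n) = 0.58097006; SE_fpc = √((1−f)s²/n) = 0.54625807.
Ratio = √(1−f) = 0.94025169. Reduction = 100·(1 − 0.94025169) = 5.9748%.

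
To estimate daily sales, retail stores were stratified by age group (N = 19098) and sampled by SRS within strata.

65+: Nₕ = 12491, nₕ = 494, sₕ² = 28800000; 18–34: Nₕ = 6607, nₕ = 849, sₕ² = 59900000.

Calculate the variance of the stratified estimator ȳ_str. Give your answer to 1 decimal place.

31312.0

Var(ȳ_str) = Σₕ Wₕ²(1 − fₕ)sₕ²/nₕ with Wₕ = Nₕ/N, N = 19098.
65+: Wₕ = 0.65404754; term = 0.65404754²·(1 − 0.03954847)·28800000/494 = 23952.984.
18–34: Wₕ = 0.34595246; term = 0.34595246²·(1 − 0.12850008)·59900000/849 = 7359.0088.
Sum = 31311.993.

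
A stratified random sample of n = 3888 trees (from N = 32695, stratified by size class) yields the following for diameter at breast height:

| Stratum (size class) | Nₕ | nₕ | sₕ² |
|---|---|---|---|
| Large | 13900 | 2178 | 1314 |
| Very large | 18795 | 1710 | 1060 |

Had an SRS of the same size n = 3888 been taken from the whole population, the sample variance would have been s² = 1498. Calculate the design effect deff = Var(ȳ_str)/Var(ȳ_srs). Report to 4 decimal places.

Var(ȳ_str) = Σ Wₕ²(1−fₕ)sₕ²/nₕ with Wₕ = Nₕ/32695:
  Large: (13900/32695)²·(1−2178/13900)·1314/2178 = 0.091958383
  Very large: (18795/32695)²·(1−1710/18795)·1060/1710 = 0.18621059
  → Var(ȳ_str) = 0.27816897.
Var(ȳ_srs) = (1 − 3888/32695)·1498/3888 = 0.33947066.
deff = 0.27816897 / 0.33947066 = 0.8194.

0.8194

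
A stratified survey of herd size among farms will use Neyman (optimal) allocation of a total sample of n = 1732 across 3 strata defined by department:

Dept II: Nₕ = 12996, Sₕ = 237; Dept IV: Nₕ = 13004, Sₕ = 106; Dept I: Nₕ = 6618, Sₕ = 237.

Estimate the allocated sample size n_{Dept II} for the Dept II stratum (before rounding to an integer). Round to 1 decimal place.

885.1

Neyman allocation: nₕ = n·NₕSₕ / Σⱼ NⱼSⱼ.
Σ NⱼSⱼ = 12996·237 + 13004·106 + 6618·237 = 6.026942 × 10^6.
n_{Dept II} = 1732·12996·237 / (6.026942 × 10^6) = 885.1.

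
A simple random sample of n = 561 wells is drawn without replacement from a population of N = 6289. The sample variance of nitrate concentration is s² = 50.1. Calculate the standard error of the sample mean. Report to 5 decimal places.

Under SRS without replacement, Var(ȳ) = (1 − f)·s²/n with f = n/N = 561/6289 = 0.08920337.
Var(ȳ) = (1 − 0.08920337)·50.1/561 = 0.91079663·0.089304813 = 0.081338522.
SE(ȳ) = √(0.081338522) = 0.28520.

0.28520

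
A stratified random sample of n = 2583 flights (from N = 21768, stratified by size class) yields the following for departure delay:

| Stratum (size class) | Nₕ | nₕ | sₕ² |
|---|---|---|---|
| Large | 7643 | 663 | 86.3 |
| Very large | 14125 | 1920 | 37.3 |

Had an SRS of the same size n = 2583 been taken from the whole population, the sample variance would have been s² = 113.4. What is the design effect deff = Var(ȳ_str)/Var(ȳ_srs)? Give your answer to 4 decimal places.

0.5614

Var(ȳ_str) = Σ Wₕ²(1−fₕ)sₕ²/nₕ with Wₕ = Nₕ/21768:
  Large: (7643/21768)²·(1−663/7643)·86.3/663 = 0.014654786
  Very large: (14125/21768)²·(1−1920/14125)·37.3/1920 = 0.007068004
  → Var(ȳ_str) = 0.02172279.
Var(ȳ_srs) = (1 − 2583/21768)·113.4/2583 = 0.038692957.
deff = 0.02172279 / 0.038692957 = 0.5614.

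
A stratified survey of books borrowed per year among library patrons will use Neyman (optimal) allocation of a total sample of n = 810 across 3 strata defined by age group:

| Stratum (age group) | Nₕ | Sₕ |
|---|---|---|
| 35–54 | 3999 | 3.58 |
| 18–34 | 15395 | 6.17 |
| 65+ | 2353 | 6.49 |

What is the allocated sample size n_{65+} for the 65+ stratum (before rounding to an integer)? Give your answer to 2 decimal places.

Neyman allocation: nₕ = n·NₕSₕ / Σⱼ NⱼSⱼ.
Σ NⱼSⱼ = 3999·3.58 + 15395·6.17 + 2353·6.49 = 124574.54.
n_{65+} = 810·2353·6.49 / 124574.54 = 99.29.

99.29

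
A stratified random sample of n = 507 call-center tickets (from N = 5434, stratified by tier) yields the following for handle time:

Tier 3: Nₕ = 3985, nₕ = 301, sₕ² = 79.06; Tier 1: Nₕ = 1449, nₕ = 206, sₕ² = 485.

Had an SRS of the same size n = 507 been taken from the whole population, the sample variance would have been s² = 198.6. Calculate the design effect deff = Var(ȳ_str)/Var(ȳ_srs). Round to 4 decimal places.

Var(ȳ_str) = Σ Wₕ²(1−fₕ)sₕ²/nₕ with Wₕ = Nₕ/5434:
  Tier 3: (3985/5434)²·(1−301/3985)·79.06/301 = 0.13058671
  Tier 1: (1449/5434)²·(1−206/1449)·485/206 = 0.14360672
  → Var(ȳ_str) = 0.27419343.
Var(ȳ_srs) = (1 − 507/5434)·198.6/507 = 0.35516831.
deff = 0.27419343 / 0.35516831 = 0.7720.

0.7720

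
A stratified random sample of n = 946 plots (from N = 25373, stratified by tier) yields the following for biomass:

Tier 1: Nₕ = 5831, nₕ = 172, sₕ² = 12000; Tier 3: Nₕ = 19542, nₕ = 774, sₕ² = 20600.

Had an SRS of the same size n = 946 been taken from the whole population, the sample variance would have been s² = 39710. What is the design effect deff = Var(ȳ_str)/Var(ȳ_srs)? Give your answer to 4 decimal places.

0.4637

Var(ȳ_str) = Σ Wₕ²(1−fₕ)sₕ²/nₕ with Wₕ = Nₕ/25373:
  Tier 1: (5831/25373)²·(1−172/5831)·12000/172 = 3.5759538
  Tier 3: (19542/25373)²·(1−774/19542)·20600/774 = 15.162458
  → Var(ȳ_str) = 18.738412.
Var(ȳ_srs) = (1 − 946/25373)·39710/946 = 40.411695.
deff = 18.738412 / 40.411695 = 0.4637.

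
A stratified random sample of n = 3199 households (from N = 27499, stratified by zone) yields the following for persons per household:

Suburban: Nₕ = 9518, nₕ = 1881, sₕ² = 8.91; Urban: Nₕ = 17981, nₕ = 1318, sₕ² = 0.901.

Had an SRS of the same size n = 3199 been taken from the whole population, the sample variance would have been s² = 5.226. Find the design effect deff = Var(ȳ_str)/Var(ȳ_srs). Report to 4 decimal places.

0.5030

Var(ȳ_str) = Σ Wₕ²(1−fₕ)sₕ²/nₕ with Wₕ = Nₕ/27499:
  Suburban: (9518/27499)²·(1−1881/9518)·8.91/1881 = 4.553272 × 10^-4
  Urban: (17981/27499)²·(1−1318/17981)·0.901/1318 = 2.7085859 × 10^-4
  → Var(ȳ_str) = 7.2618579 × 10^-4.
Var(ȳ_srs) = (1 − 3199/27499)·5.226/3199 = 0.0014435922.
deff = (7.2618579 × 10^-4) / 0.0014435922 = 0.5030.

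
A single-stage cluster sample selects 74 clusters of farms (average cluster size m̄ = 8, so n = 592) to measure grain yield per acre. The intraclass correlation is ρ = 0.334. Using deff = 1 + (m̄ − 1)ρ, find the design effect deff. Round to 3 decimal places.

3.338

deff = 1 + (8 − 1)·0.334 = 1 + 2.338 = 3.338.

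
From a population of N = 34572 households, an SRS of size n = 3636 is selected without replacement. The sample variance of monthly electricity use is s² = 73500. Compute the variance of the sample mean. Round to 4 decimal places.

18.0885

Under SRS without replacement, Var(ȳ) = (1 − f)·s²/n with f = n/N = 3636/34572 = 0.10517182.
Var(ȳ) = (1 − 0.10517182)·73500/3636 = 0.89482818·20.214521 = 18.088524.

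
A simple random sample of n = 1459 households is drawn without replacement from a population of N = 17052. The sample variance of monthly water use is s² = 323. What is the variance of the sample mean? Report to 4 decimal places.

0.2024

Under SRS without replacement, Var(ȳ) = (1 − f)·s²/n with f = n/N = 1459/17052 = 0.08556181.
Var(ȳ) = (1 − 0.08556181)·323/1459 = 0.91443819·0.22138451 = 0.20244245.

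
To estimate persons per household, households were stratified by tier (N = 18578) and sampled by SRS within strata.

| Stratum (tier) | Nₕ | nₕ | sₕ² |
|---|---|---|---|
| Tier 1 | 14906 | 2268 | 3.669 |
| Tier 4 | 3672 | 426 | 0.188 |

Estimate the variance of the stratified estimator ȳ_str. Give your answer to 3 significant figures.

8.98 × 10^-4

Var(ȳ_str) = Σₕ Wₕ²(1 − fₕ)sₕ²/nₕ with Wₕ = Nₕ/N, N = 18578.
Tier 1: Wₕ = 0.80234686; term = 0.80234686²·(1 − 0.15215350)·3.669/2268 = 8.8297054 × 10^-4.
Tier 4: Wₕ = 0.19765314; term = 0.19765314²·(1 − 0.11601307)·0.188/426 = 1.5240581 × 10^-5.
Sum = 8.9821112 × 10^-4.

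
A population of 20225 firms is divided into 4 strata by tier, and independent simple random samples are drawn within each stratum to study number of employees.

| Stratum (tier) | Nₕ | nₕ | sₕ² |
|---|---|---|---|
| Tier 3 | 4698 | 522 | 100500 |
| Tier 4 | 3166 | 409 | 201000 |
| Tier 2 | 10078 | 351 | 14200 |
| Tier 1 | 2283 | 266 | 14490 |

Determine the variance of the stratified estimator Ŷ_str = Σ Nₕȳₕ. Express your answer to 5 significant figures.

Var(Ŷ_str) = Σₕ Nₕ²(1 − fₕ)sₕ²/nₕ.
Tier 3: 4698²·(1 − 522/4698)·100500/522 = 3.777192 × 10^9.
Tier 4: 3166²·(1 − 409/3166)·201000/409 = 4.2896358 × 10^9.
Tier 2: 10078²·(1 − 351/10078)·14200/351 = 3.9658337 × 10^9.
Tier 1: 2283²·(1 − 266/2283)·14490/266 = 2.5084102 × 10^8.
Sum = 1.2283503 × 10^10.

1.2284 × 10^10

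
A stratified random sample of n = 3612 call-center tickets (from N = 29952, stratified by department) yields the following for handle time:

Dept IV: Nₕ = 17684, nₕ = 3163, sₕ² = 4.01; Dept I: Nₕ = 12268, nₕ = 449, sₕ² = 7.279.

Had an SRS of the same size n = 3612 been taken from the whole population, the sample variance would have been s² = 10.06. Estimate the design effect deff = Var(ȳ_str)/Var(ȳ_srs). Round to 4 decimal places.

Var(ȳ_str) = Σ Wₕ²(1−fₕ)sₕ²/nₕ with Wₕ = Nₕ/29952:
  Dept IV: (17684/29952)²·(1−3163/17684)·4.01/3163 = 3.6288629 × 10^-4
  Dept I: (12268/29952)²·(1−449/12268)·7.279/449 = 0.0026201625
  → Var(ȳ_str) = 0.0029830488.
Var(ȳ_srs) = (1 − 3612/29952)·10.06/3612 = 0.0024492898.
deff = 0.0029830488 / 0.0024492898 = 1.2179.

1.2179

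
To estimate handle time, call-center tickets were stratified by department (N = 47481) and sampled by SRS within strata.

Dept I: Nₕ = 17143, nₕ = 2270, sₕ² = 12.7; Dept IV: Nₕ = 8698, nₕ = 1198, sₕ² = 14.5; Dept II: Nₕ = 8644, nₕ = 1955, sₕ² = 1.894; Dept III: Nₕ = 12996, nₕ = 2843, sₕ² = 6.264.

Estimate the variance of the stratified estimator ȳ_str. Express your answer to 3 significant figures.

Var(ȳ_str) = Σₕ Wₕ²(1 − fₕ)sₕ²/nₕ with Wₕ = Nₕ/N, N = 47481.
Dept I: Wₕ = 0.36104968; term = 0.36104968²·(1 − 0.13241556)·12.7/2270 = 6.3273747 × 10^-4.
Dept IV: Wₕ = 0.18318907; term = 0.18318907²·(1 − 0.13773281)·14.5/1198 = 3.5022903 × 10^-4.
Dept II: Wₕ = 0.18205177; term = 0.18205177²·(1 − 0.22616844)·1.894/1955 = 2.4846742 × 10^-5.
Dept III: Wₕ = 0.27370948; term = 0.27370948²·(1 − 0.21875962)·6.264/2843 = 1.2895532 × 10^-4.
Sum = 0.0011367686.

0.00114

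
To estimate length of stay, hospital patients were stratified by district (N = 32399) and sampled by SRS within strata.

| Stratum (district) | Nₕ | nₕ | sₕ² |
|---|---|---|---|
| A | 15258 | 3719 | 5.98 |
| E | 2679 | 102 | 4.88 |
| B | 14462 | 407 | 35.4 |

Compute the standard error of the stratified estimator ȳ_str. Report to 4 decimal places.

0.1320

Var(ȳ_str) = Σₕ Wₕ²(1 − fₕ)sₕ²/nₕ with Wₕ = Nₕ/N, N = 32399.
A: Wₕ = 0.47094046; term = 0.47094046²·(1 − 0.24374099)·5.98/3719 = 2.6969791 × 10^-4.
E: Wₕ = 0.08268774; term = 0.08268774²·(1 − 0.03807391)·4.88/102 = 3.1466147 × 10^-4.
B: Wₕ = 0.44637180; term = 0.44637180²·(1 − 0.02814272)·35.4/407 = 0.016842434.
Sum = 0.017426793.
SE = √(0.017426793) = 0.1320.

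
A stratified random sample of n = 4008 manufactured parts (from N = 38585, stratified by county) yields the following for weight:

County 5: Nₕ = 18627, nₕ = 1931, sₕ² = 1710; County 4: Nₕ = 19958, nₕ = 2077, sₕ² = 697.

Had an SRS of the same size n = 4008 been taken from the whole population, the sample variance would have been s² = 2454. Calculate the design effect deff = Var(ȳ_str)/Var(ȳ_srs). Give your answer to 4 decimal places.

Var(ȳ_str) = Σ Wₕ²(1−fₕ)sₕ²/nₕ with Wₕ = Nₕ/38585:
  County 5: (18627/38585)²·(1−1931/18627)·1710/1931 = 0.18498315
  County 4: (19958/38585)²·(1−2077/19958)·697/2077 = 0.080439265
  → Var(ȳ_str) = 0.26542242.
Var(ȳ_srs) = (1 − 4008/38585)·2454/4008 = 0.5486756.
deff = 0.26542242 / 0.5486756 = 0.4838.

0.4838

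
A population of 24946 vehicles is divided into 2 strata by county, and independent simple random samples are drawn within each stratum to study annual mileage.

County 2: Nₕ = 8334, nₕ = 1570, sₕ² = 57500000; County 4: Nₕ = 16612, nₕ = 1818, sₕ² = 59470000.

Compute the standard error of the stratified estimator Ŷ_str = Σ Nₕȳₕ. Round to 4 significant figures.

3.179 × 10^6

Var(Ŷ_str) = Σₕ Nₕ²(1 − fₕ)sₕ²/nₕ.
County 2: 8334²·(1 − 1570/8334)·57500000/1570 = 2.0645494 × 10^12.
County 4: 16612²·(1 − 1818/16612)·59470000/1818 = 8.0391771 × 10^12.
Sum = 1.0103727 × 10^13.
SE = √(1.0103727 × 10^13) = 3.179 × 10^6.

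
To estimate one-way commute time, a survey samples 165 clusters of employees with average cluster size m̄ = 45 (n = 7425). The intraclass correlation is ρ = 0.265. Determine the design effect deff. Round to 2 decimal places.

12.66

deff = 1 + (45 − 1)·0.265 = 1 + 11.66 = 12.66.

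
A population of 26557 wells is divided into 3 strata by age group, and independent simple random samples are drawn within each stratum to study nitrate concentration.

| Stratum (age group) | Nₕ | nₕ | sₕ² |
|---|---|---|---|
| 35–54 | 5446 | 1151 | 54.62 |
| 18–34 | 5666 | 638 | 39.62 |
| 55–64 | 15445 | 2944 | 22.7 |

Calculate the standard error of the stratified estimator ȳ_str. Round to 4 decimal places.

Var(ȳ_str) = Σₕ Wₕ²(1 − fₕ)sₕ²/nₕ with Wₕ = Nₕ/N, N = 26557.
35–54: Wₕ = 0.20506834; term = 0.20506834²·(1 − 0.21134778)·54.62/1151 = 0.0015738348.
18–34: Wₕ = 0.21335241; term = 0.21335241²·(1 − 0.11260148)·39.62/638 = 0.0025084625.
55–64: Wₕ = 0.58157924; term = 0.58157924²·(1 − 0.19061185)·22.7/2944 = 0.0021108759.
Sum = 0.0061931732.
SE = √(0.0061931732) = 0.0787.

0.0787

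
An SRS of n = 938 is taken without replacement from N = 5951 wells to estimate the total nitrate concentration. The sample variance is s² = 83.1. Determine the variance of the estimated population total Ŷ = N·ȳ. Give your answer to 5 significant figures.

2.6429 × 10^6

Var(Ŷ) = N²·Var(ȳ) = N²·(1 − n/N)·s²/n.
f = 938/5951 = 0.15762057; Var(ȳ) = 0.84237943·83.1/938 = 0.074628711.
Var(Ŷ) = 5951² · 0.074628711 = 2.6429311 × 10^6.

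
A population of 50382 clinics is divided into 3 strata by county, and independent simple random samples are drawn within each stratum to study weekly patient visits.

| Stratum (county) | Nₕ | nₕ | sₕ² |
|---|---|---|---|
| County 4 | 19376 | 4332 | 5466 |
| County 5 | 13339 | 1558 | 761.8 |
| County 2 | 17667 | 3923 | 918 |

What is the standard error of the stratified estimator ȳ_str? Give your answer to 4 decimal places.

0.4445

Var(ȳ_str) = Σₕ Wₕ²(1 − fₕ)sₕ²/nₕ with Wₕ = Nₕ/N, N = 50382.
County 4: Wₕ = 0.38458180; term = 0.38458180²·(1 − 0.22357556)·5466/4332 = 0.14489648.
County 5: Wₕ = 0.26475725; term = 0.26475725²·(1 − 0.11680036)·761.8/1558 = 0.030271095.
County 2: Wₕ = 0.35066095; term = 0.35066095²·(1 − 0.22205241)·918/3923 = 0.022384609.
Sum = 0.19755218.
SE = √(0.19755218) = 0.4445.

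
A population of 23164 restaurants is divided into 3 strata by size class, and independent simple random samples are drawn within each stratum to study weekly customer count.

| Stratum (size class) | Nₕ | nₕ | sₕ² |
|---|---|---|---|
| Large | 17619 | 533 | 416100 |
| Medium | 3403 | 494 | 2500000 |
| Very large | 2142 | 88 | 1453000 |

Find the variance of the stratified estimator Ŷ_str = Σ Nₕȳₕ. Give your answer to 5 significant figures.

3.5776 × 10^11

Var(Ŷ_str) = Σₕ Nₕ²(1 − fₕ)sₕ²/nₕ.
Large: 17619²·(1 − 533/17619)·416100/533 = 2.3501315 × 10^11.
Medium: 3403²·(1 − 494/3403)·2500000/494 = 5.0097809 × 10^10.
Very large: 2142²·(1 − 88/2142)·1453000/88 = 7.2644518 × 10^10.
Sum = 3.5775548 × 10^11.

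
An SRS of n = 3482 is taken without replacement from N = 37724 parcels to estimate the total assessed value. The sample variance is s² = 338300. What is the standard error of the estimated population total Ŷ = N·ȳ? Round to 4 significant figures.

Var(Ŷ) = N²·Var(ȳ) = N²·(1 − n/N)·s²/n.
f = 3482/37724 = 0.09230198; Var(ȳ) = 0.90769802·338300/3482 = 88.189041.
Var(Ŷ) = 37724² · 88.189041 = 1.2550184 × 10^11.
SE(Ŷ) = √(1.2550184 × 10^11) = 354300.

354300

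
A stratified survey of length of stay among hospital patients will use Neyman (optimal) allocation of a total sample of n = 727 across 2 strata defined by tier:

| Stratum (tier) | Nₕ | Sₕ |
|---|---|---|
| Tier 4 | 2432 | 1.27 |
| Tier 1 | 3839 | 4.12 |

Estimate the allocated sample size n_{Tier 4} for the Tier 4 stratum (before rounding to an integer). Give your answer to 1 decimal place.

Neyman allocation: nₕ = n·NₕSₕ / Σⱼ NⱼSⱼ.
Σ NⱼSⱼ = 2432·1.27 + 3839·4.12 = 18905.32.
n_{Tier 4} = 727·2432·1.27 / 18905.32 = 118.8.

118.8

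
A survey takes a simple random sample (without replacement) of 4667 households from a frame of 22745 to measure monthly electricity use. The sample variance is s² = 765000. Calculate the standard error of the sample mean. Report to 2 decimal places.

11.41

Under SRS without replacement, Var(ȳ) = (1 − f)·s²/n with f = n/N = 4667/22745 = 0.20518795.
Var(ȳ) = (1 − 0.20518795)·765000/4667 = 0.79481205·163.91686 = 130.2831.
SE(ȳ) = √(130.2831) = 11.41.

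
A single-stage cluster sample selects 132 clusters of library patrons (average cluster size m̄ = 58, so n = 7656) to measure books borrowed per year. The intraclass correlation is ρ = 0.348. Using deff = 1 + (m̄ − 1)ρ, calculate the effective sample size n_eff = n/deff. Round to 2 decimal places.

deff = 1 + (58 − 1)·0.348 = 1 + 19.836 = 20.836.
n_eff = 7656 / 20.836 = 367.44.

367.44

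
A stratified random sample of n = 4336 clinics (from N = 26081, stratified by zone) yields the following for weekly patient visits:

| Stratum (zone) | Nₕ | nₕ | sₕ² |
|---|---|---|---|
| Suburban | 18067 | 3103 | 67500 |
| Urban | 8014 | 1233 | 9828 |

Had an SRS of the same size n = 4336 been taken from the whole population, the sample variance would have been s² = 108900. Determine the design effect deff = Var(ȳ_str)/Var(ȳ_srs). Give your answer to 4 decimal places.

Var(ȳ_str) = Σ Wₕ²(1−fₕ)sₕ²/nₕ with Wₕ = Nₕ/26081:
  Suburban: (18067/26081)²·(1−3103/18067)·67500/3103 = 8.6458414
  Urban: (8014/26081)²·(1−1233/8014)·9828/1233 = 0.63679065
  → Var(ȳ_str) = 9.2826321.
Var(ȳ_srs) = (1 − 4336/26081)·108900/4336 = 20.93986.
deff = 9.2826321 / 20.93986 = 0.4433.

0.4433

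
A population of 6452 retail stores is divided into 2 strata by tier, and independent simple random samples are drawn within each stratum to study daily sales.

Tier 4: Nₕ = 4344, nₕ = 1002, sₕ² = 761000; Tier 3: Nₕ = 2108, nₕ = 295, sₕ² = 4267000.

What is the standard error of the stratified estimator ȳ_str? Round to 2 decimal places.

39.91

Var(ȳ_str) = Σₕ Wₕ²(1 − fₕ)sₕ²/nₕ with Wₕ = Nₕ/N, N = 6452.
Tier 4: Wₕ = 0.67327960; term = 0.67327960²·(1 − 0.23066298)·761000/1002 = 264.86494.
Tier 3: Wₕ = 0.32672040; term = 0.32672040²·(1 − 0.13994307)·4267000/295 = 1327.9457.
Sum = 1592.8106.
SE = √(1592.8106) = 39.91.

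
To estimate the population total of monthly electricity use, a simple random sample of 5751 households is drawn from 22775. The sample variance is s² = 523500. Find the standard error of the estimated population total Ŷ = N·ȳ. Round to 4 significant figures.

Var(Ŷ) = N²·Var(ȳ) = N²·(1 − n/N)·s²/n.
f = 5751/22775 = 0.25251372; Var(ȳ) = 0.74748628·523500/5751 = 68.041917.
Var(Ŷ) = 22775² · 68.041917 = 3.5293385 × 10^10.
SE(Ŷ) = √(3.5293385 × 10^10) = 187900.

187900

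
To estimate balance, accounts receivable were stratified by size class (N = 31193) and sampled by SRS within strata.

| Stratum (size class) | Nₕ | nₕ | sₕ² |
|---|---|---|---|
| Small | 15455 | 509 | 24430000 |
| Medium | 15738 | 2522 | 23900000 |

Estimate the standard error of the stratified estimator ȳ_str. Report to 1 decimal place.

Var(ȳ_str) = Σₕ Wₕ²(1 − fₕ)sₕ²/nₕ with Wₕ = Nₕ/N, N = 31193.
Small: Wₕ = 0.49546373; term = 0.49546373²·(1 − 0.03293433)·24430000/509 = 11394.24.
Medium: Wₕ = 0.50453627; term = 0.50453627²·(1 − 0.16024908)·23900000/2522 = 2025.7605.
Sum = 13420.001.
SE = √(13420.001) = 115.8.

115.8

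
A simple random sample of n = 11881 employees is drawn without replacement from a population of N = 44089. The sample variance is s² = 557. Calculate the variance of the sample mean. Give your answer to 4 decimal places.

0.0342

Under SRS without replacement, Var(ȳ) = (1 − f)·s²/n with f = n/N = 11881/44089 = 0.26947765.
Var(ȳ) = (1 − 0.26947765)·557/11881 = 0.73052235·0.046881576 = 0.034248039.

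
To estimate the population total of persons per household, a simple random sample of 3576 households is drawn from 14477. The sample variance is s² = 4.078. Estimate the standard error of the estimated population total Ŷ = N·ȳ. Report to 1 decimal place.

424.2

Var(Ŷ) = N²·Var(ȳ) = N²·(1 − n/N)·s²/n.
f = 3576/14477 = 0.24701250; Var(ȳ) = 0.75298750·4.078/3576 = 8.5869212 × 10^-4.
Var(Ŷ) = 14477² · (8.5869212 × 10^-4) = 179967.72.
SE(Ŷ) = √(179967.72) = 424.2.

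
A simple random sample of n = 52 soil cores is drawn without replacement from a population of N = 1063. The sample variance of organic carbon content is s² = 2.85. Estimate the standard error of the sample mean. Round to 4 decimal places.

0.2283

Under SRS without replacement, Var(ȳ) = (1 − f)·s²/n with f = n/N = 52/1063 = 0.04891816.
Var(ȳ) = (1 − 0.04891816)·2.85/52 = 0.95108184·0.054807692 = 0.052126601.
SE(ȳ) = √(0.052126601) = 0.2283.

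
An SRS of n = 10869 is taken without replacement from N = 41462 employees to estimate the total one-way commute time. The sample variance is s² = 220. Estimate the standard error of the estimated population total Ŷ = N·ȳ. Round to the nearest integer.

Var(Ŷ) = N²·Var(ȳ) = N²·(1 − n/N)·s²/n.
f = 10869/41462 = 0.26214365; Var(ȳ) = 0.73785635·220/10869 = 0.014934989.
Var(Ŷ) = 41462² · 0.014934989 = 2.5674701 × 10^7.
SE(Ŷ) = √(2.5674701 × 10^7) = 5067.

5067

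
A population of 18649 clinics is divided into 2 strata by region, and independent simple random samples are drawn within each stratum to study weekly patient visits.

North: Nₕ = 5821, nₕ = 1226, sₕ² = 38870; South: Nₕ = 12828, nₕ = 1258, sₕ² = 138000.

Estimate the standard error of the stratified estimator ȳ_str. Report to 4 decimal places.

Var(ȳ_str) = Σₕ Wₕ²(1 − fₕ)sₕ²/nₕ with Wₕ = Nₕ/N, N = 18649.
North: Wₕ = 0.31213470; term = 0.31213470²·(1 − 0.21061673)·38870/1226 = 2.4383502.
South: Wₕ = 0.68786530; term = 0.68786530²·(1 − 0.09806673)·138000/1258 = 46.814421.
Sum = 49.252771.
SE = √(49.252771) = 7.0180.

7.0180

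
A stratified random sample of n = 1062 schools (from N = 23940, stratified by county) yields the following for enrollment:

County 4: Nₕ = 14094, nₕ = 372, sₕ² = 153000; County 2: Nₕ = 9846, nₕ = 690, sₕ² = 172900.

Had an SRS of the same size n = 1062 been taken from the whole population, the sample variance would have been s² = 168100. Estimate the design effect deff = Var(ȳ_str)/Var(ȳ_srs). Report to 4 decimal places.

1.1781

Var(ȳ_str) = Σ Wₕ²(1−fₕ)sₕ²/nₕ with Wₕ = Nₕ/23940:
  County 4: (14094/23940)²·(1−372/14094)·153000/372 = 138.78799
  County 2: (9846/23940)²·(1−690/9846)·172900/690 = 39.415154
  → Var(ȳ_str) = 178.20314.
Var(ȳ_srs) = (1 − 1062/23940)·168100/1062 = 151.26453.
deff = 178.20314 / 151.26453 = 1.1781.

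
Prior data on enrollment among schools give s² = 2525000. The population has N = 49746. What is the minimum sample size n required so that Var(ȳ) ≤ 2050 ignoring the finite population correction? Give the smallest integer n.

Without fpc, n₀ = s²/D = 2525000/2050 = 1231.7073.
Rounding up, n = 1232.

1232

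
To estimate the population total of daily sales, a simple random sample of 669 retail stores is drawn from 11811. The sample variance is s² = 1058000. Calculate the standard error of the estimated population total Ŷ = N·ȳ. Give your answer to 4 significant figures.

Var(Ŷ) = N²·Var(ȳ) = N²·(1 − n/N)·s²/n.
f = 669/11811 = 0.05664211; Var(ȳ) = 0.94335789·1058000/669 = 1491.8874.
Var(Ŷ) = 11811² · 1491.8874 = 2.0811788 × 10^11.
SE(Ŷ) = √(2.0811788 × 10^11) = 456200.

456200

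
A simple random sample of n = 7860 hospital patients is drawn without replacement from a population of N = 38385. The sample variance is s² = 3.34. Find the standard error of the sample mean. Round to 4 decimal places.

Under SRS without replacement, Var(ȳ) = (1 − f)·s²/n with f = n/N = 7860/38385 = 0.20476749.
Var(ȳ) = (1 − 0.20476749)·3.34/7860 = 0.79523251·4.2493639 × 10^-4 = 3.3792323 × 10^-4.
SE(ȳ) = √(3.3792323 × 10^-4) = 0.0184.

0.0184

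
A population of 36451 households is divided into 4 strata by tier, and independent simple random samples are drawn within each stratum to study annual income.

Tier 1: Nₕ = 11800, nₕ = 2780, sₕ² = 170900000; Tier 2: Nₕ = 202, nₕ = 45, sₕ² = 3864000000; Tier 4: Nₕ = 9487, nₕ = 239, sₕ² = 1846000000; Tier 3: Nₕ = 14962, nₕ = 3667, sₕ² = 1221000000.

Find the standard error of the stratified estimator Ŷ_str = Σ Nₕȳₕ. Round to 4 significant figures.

2.726 × 10^7

Var(Ŷ_str) = Σₕ Nₕ²(1 − fₕ)sₕ²/nₕ.
Tier 1: 11800²·(1 − 2780/11800)·170900000/2780 = 6.543134 × 10^12.
Tier 2: 202²·(1 − 45/202)·3864000000/45 = 2.7231755 × 10^12.
Tier 4: 9487²·(1 − 239/9487)·1846000000/239 = 6.7765792 × 10^14.
Tier 3: 14962²·(1 − 3667/14962)·1221000000/3667 = 5.6270483 × 10^13.
Sum = 7.4319471 × 10^14.
SE = √(7.4319471 × 10^14) = 2.726 × 10^7.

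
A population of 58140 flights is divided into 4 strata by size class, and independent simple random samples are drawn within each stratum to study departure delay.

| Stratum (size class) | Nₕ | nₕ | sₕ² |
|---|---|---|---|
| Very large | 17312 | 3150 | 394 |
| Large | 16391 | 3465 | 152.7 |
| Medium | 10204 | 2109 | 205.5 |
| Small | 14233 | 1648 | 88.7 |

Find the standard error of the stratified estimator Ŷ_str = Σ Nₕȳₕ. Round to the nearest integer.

Var(Ŷ_str) = Σₕ Nₕ²(1 − fₕ)sₕ²/nₕ.
Very large: 17312²·(1 − 3150/17312)·394/3150 = 3.0666026 × 10^7.
Large: 16391²·(1 − 3465/16391)·152.7/3465 = 9.3369579 × 10^6.
Medium: 10204²·(1 − 2109/10204)·205.5/2109 = 8.0486409 × 10^6.
Small: 14233²·(1 − 1648/14233)·88.7/1648 = 9.6408668 × 10^6.
Sum = 5.7692492 × 10^7.
SE = √(5.7692492 × 10^7) = 7596.

7596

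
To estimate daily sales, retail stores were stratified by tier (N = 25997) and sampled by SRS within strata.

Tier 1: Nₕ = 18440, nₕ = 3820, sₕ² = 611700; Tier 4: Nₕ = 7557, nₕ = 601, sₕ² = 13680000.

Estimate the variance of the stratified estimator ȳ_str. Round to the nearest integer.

Var(ȳ_str) = Σₕ Wₕ²(1 − fₕ)sₕ²/nₕ with Wₕ = Nₕ/N, N = 25997.
Tier 1: Wₕ = 0.70931261; term = 0.70931261²·(1 − 0.20715835)·611700/3820 = 63.875886.
Tier 4: Wₕ = 0.29068739; term = 0.29068739²·(1 − 0.07952891)·13680000/601 = 1770.4112.
Sum = 1834.2871.

1834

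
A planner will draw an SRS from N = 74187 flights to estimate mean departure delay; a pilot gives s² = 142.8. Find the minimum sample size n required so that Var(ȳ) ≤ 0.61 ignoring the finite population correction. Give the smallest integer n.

Without fpc, n₀ = s²/D = 142.8/0.61 = 234.0984.
Rounding up, n = 235.

235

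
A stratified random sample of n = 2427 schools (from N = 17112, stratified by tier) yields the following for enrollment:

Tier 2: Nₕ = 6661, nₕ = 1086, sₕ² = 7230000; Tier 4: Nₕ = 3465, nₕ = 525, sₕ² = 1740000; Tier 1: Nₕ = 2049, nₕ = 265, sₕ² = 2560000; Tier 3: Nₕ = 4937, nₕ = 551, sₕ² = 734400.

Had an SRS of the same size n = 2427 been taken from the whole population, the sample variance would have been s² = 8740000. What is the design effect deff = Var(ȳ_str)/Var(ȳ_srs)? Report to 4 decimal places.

Var(ȳ_str) = Σ Wₕ²(1−fₕ)sₕ²/nₕ with Wₕ = Nₕ/17112:
  Tier 2: (6661/17112)²·(1−1086/6661)·7230000/1086 = 844.2892
  Tier 4: (3465/17112)²·(1−525/3465)·1740000/525 = 115.30257
  Tier 1: (2049/17112)²·(1−265/2049)·2560000/265 = 120.59502
  Tier 3: (4937/17112)²·(1−551/4937)·734400/551 = 98.562402
  → Var(ȳ_str) = 1178.7492.
Var(ȳ_srs) = (1 − 2427/17112)·8740000/2427 = 3090.401.
deff = 1178.7492 / 3090.401 = 0.3814.

0.3814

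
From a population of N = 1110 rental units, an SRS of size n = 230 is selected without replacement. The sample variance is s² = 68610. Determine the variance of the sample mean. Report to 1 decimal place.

Under SRS without replacement, Var(ȳ) = (1 − f)·s²/n with f = n/N = 230/1110 = 0.20720721.
Var(ȳ) = (1 − 0.20720721)·68610/230 = 0.79279279·298.30435 = 236.49354.

236.5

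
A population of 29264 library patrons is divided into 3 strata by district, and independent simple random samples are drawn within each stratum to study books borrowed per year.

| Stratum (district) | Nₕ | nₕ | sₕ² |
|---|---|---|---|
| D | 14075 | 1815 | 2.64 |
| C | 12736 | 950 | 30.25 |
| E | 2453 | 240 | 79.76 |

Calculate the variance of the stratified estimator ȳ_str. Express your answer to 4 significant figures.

Var(ȳ_str) = Σₕ Wₕ²(1 − fₕ)sₕ²/nₕ with Wₕ = Nₕ/N, N = 29264.
D: Wₕ = 0.48096638; term = 0.48096638²·(1 − 0.12895204)·2.64/1815 = 2.9308851 × 10^-4.
C: Wₕ = 0.43521050; term = 0.43521050²·(1 − 0.07459171)·30.25/950 = 0.005581281.
E: Wₕ = 0.08382313; term = 0.08382313²·(1 − 0.09783938)·79.76/240 = 0.0021066165.
Sum = 0.007980986.

0.007981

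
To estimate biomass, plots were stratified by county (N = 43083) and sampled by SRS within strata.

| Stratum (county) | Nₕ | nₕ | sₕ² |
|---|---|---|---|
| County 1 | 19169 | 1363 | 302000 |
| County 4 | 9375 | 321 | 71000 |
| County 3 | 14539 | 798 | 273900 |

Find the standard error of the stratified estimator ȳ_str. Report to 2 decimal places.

9.37

Var(ȳ_str) = Σₕ Wₕ²(1 − fₕ)sₕ²/nₕ with Wₕ = Nₕ/N, N = 43083.
County 1: Wₕ = 0.44493188; term = 0.44493188²·(1 − 0.07110439)·302000/1363 = 40.744129.
County 4: Wₕ = 0.21760323; term = 0.21760323²·(1 − 0.03424000)·71000/321 = 10.114705.
County 3: Wₕ = 0.33746489; term = 0.33746489²·(1 − 0.05488686)·273900/798 = 36.942828.
Sum = 87.801662.
SE = √(87.801662) = 9.37.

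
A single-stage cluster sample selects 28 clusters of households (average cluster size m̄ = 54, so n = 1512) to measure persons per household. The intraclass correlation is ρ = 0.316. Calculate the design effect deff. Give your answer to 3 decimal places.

17.748

deff = 1 + (54 − 1)·0.316 = 1 + 16.748 = 17.748.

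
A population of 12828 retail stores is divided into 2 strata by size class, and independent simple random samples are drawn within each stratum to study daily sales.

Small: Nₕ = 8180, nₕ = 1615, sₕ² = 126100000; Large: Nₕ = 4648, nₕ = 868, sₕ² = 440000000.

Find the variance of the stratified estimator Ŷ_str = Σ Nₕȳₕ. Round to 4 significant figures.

Var(Ŷ_str) = Σₕ Nₕ²(1 − fₕ)sₕ²/nₕ.
Small: 8180²·(1 − 1615/8180)·126100000/1615 = 4.1930553 × 10^12.
Large: 4648²·(1 − 868/4648)·440000000/868 = 8.9061677 × 10^12.
Sum = 1.3099223 × 10^13.

1.310 × 10^13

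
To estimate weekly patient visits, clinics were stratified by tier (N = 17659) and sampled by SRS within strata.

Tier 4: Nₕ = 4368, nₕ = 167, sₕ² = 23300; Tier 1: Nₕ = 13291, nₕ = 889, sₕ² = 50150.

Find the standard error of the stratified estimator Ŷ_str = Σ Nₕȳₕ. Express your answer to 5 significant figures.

Var(Ŷ_str) = Σₕ Nₕ²(1 − fₕ)sₕ²/nₕ.
Tier 4: 4368²·(1 − 167/4368)·23300/167 = 2.5602051 × 10^9.
Tier 1: 13291²·(1 − 889/13291)·50150/889 = 9.2986213 × 10^9.
Sum = 1.1858826 × 10^10.
SE = √(1.1858826 × 10^10) = 108900.

108900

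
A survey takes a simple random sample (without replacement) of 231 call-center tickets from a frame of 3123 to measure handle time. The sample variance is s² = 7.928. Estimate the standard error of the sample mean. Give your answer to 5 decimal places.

0.17827

Under SRS without replacement, Var(ȳ) = (1 − f)·s²/n with f = n/N = 231/3123 = 0.07396734.
Var(ȳ) = (1 − 0.07396734)·7.928/231 = 0.92603266·0.034320346 = 0.031781762.
SE(ȳ) = √(0.031781762) = 0.17827.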